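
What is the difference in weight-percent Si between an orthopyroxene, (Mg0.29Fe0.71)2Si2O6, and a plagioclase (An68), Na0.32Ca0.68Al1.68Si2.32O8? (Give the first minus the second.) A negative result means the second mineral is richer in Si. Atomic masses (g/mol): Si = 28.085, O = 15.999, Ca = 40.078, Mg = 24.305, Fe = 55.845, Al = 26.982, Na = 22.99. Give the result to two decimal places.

-0.99 percentage points

First mineral: 56.170 g Si in 245.561 g formula = 22.87 wt% Si.
Second mineral: 65.157 g Si in 273.089 g formula = 23.86 wt% Si.
22.87% − 23.86% gives a difference of -0.99 percentage points.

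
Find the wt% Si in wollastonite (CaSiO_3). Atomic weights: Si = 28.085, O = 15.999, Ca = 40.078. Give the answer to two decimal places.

24.18 wt%

Formula mass = 1·40.078 + 1·28.085 + 3·15.999 = 116.160 g/mol, of which 28.085 g is Si.
So Si makes up 28.085/116.160 = 0.2418 of the mass, i.e. 24.18%.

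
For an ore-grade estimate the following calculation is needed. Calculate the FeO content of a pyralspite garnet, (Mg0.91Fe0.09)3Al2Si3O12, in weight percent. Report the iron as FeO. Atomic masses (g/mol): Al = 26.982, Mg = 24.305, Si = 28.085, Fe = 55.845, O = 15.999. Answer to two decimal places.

M((Mg0.91Fe0.09)3Al2Si3O12) = 411.638 g/mol; M(FeO) = 71.844 g/mol.
Moles FeO per formula unit = 0.27 Fe ÷ 1 = 0.2700.
FeO fraction = (0.2700 × 71.844) / 411.638 = 19.398/411.638 = 0.0471.

4.71 wt%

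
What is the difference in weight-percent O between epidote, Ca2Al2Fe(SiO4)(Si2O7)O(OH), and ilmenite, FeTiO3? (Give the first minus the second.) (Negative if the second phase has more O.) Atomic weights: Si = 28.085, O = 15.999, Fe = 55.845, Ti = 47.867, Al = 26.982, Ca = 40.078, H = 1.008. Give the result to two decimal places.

First mineral: 207.987 g O in 483.215 g formula = 43.04 wt% O.
Second mineral: 47.997 g O in 151.709 g formula = 31.64 wt% O.
43.04% − 31.64% gives a difference of 11.40 percentage points.

11.40 percentage points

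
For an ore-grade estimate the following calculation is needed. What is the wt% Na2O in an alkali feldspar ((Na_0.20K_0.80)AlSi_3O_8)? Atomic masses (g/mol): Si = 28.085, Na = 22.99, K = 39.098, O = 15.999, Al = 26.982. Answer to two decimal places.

2.25 wt%

M((Na_0.20K_0.80)AlSi_3O_8) = 275.105 g/mol; M(Na2O) = 61.979 g/mol.
Moles Na2O per formula unit = 0.20 Na ÷ 2 = 0.1000.
Na2O fraction = (0.1000 × 61.979) / 275.105 = 6.198/275.105 = 0.0225.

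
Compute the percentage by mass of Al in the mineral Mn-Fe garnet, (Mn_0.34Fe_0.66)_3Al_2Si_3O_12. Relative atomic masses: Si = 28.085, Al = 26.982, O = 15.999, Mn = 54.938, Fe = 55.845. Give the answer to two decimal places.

10.86 wt%

M((Mn_0.34Fe_0.66)_3Al_2Si_3O_12) = 496.817 g/mol.
Al contributes 2 × 26.982 = 53.964 g per mole.
53.964/496.817 = 0.1086 → 10.86%.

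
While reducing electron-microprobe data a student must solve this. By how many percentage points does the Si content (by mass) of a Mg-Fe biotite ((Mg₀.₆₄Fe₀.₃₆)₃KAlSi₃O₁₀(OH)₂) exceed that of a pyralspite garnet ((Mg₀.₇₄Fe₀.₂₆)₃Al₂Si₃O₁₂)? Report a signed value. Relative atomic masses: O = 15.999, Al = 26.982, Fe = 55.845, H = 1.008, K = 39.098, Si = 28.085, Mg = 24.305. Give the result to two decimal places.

First mineral: 84.255 g Si in 451.317 g formula = 18.67 wt% Si.
Second mineral: 84.255 g Si in 427.723 g formula = 19.70 wt% Si.
18.67% − 19.70% gives a difference of -1.03 percentage points.

-1.03 percentage points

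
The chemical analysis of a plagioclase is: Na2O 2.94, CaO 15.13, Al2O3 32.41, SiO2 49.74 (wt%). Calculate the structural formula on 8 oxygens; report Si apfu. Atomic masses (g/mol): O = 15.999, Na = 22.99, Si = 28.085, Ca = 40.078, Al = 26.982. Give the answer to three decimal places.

2.263 Si apfu

Na2O (M=61.979): mol = 0.04744; Na = 0.09488, O = 0.04744.
CaO (M=56.077): mol = 0.26981; Ca = 0.26981, O = 0.26981.
Al2O3 (M=101.961): mol = 0.31787; Al = 0.63574, O = 0.95361.
SiO2 (M=60.083): mol = 0.82785; Si = 0.82785, O = 1.65570.
ΣO = 2.92656; factor = 8/ΣO = 2.73358.
Si apfu = 0.82785 × 2.73358 = 2.263.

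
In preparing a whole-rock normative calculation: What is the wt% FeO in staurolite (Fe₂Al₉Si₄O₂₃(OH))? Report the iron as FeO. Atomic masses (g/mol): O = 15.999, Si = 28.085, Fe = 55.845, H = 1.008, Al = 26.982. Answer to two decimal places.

Molar mass of Fe₂Al₉Si₄O₂₃(OH) = 2×55.845 + 9×26.982 + 4×28.085 + 24×15.999 + 1×1.008 = 851.852 g/mol.
Each formula unit contains 2 Fe, equivalent to 2/1 = 2.0000 mol FeO.
M(FeO) = 1×55.845 + 1×15.999 = 71.844 g/mol.
Mass of FeO per formula unit = 2.0000 × 71.844 = 143.688 g.
FeO wt% = 143.688 / 851.852 × 100 = 16.87%.

16.87 wt%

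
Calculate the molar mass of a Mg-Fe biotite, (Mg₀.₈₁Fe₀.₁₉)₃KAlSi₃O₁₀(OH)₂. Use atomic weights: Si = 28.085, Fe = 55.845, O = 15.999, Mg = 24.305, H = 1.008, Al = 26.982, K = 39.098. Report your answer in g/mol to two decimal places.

The formula mass is the sum 2.43·24.305 + 0.57·55.845 + 1·39.098 + 1·26.982 + 3·28.085 + 12·15.999 + 2·1.008.

435.23 g/mol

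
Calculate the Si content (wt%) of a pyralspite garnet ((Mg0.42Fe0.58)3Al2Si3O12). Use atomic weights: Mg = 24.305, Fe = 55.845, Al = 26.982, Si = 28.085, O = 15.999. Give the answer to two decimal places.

18.40 wt%

Formula mass = 1.26*24.305 + 1.74*55.845 + 2*26.982 + 3*28.085 + 12*15.999 = 458.002 g/mol, of which 84.255 g is Si.
So Si makes up 84.255/458.002 = 0.1840 of the mass, i.e. 18.40%.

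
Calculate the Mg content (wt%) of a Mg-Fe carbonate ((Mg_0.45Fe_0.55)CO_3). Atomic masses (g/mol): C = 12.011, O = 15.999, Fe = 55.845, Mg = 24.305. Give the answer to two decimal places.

10.76 wt%

Molar mass of (Mg_0.45Fe_0.55)CO_3: 0.45*24.305 + 0.55*55.845 + 1*12.011 + 3*15.999 = 101.660 g/mol.
Mass of Mg per formula unit: 0.45 × 24.305 = 10.937 g.
Weight fraction Mg = 10.937 / 101.660 = 0.1076.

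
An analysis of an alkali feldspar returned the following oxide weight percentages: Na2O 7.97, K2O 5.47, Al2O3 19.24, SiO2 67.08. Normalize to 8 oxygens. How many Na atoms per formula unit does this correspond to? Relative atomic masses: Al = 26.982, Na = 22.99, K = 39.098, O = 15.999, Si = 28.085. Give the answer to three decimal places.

0.689 Na apfu

Na2O: 7.97/61.979 = 0.12859 mol → 0.25718 mol Na, 0.12859 mol O.
K2O: 5.47/94.195 = 0.05807 mol → 0.11614 mol K, 0.05807 mol O.
Al2O3: 19.24/101.961 = 0.18870 mol → 0.37740 mol Al, 0.56610 mol O.
SiO2: 67.08/60.083 = 1.11646 mol → 1.11646 mol Si, 2.23292 mol O.
Total oxygen = 2.98568 mol. Normalization factor = 8/2.98568 = 2.67946.
Na per 8 O = 0.25718 × 2.67946 = 0.689.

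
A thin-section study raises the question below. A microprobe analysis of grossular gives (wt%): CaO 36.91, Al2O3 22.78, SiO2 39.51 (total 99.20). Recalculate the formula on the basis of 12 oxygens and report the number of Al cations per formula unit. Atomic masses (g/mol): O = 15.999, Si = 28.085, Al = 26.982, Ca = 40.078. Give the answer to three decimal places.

36.91 wt% CaO ÷ 56.077 g/mol = 0.65820 mol, giving 0.65820 Ca and 0.65820 O.
22.78 wt% Al2O3 ÷ 101.961 g/mol = 0.22342 mol, giving 0.44684 Al and 0.67026 O.
39.51 wt% SiO2 ÷ 60.083 g/mol = 0.65759 mol, giving 0.65759 Si and 1.31518 O.
Oxygen sums to 2.64364; scaling by 12/2.64364 = 4.53920 puts the formula on 12 O.
Al: 0.44684 × 4.53920 = 2.028 atoms per formula unit.

2.028 Al apfu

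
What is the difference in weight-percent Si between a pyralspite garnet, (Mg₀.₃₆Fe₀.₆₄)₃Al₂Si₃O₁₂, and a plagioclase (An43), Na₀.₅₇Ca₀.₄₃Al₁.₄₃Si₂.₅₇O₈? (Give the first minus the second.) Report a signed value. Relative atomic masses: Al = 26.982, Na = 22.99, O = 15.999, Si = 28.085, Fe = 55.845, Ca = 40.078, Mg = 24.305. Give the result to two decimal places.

-8.65 percentage points

Si in (Mg₀.₃₆Fe₀.₆₄)₃Al₂Si₃O₁₂: molar mass 463.679 g/mol; 3×28.085 = 84.255 g → 18.17 wt%.
Si in Na₀.₅₇Ca₀.₄₃Al₁.₄₃Si₂.₅₇O₈: molar mass 269.093 g/mol; 2.57×28.085 = 72.178 g → 26.82 wt%.
Difference = 18.17 − 26.82 = -8.65 percentage points.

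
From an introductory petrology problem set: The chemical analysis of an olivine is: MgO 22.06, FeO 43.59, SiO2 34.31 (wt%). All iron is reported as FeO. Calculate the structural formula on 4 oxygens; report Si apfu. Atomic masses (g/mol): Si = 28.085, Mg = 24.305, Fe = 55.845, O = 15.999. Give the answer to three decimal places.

MgO (M=40.304): mol = 0.54734; Mg = 0.54734, O = 0.54734.
FeO (M=71.844): mol = 0.60673; Fe = 0.60673, O = 0.60673.
SiO2 (M=60.083): mol = 0.57104; Si = 0.57104, O = 1.14208.
ΣO = 2.29615; factor = 4/ΣO = 1.74205.
Si apfu = 0.57104 × 1.74205 = 0.995.

0.995 Si apfu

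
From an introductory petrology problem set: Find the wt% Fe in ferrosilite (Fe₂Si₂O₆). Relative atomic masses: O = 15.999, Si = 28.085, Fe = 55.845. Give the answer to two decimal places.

42.33 weight percent

Formula mass = 2·55.845 + 2·28.085 + 6·15.999 = 263.854 g/mol, of which 111.690 g is Fe.
So Fe makes up 111.690/263.854 = 0.4233 of the mass, i.e. 42.33%.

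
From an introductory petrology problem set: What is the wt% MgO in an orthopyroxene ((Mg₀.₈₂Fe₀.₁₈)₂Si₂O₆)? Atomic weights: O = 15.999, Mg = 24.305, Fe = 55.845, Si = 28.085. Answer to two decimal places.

31.16 wt%

Formula mass = 212.128 g/mol.
1.64 Mg → 1.6400 mol MgO per formula unit; M(MgO) = 40.304, so MgO mass = 66.099 g.
66.099/212.128 × 100 = 31.16 wt%.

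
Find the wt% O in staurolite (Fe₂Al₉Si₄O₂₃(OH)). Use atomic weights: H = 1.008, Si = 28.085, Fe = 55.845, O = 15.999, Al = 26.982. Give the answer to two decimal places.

Formula mass = 2×55.845 + 9×26.982 + 4×28.085 + 24×15.999 + 1×1.008 = 851.852 g/mol, of which 383.976 g is O.
So O makes up 383.976/851.852 = 0.4508 of the mass, i.e. 45.08%.

45.08 mass %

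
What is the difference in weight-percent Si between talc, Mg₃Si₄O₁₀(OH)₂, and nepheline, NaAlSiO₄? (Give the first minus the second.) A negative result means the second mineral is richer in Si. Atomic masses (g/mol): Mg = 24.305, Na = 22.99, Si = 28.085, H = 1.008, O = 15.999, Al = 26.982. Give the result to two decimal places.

9.85 percentage points

M(Mg₃Si₄O₁₀(OH)₂) = 379.259 g/mol, so wt% Si = 112.340/379.259 × 100 = 29.62%.
M(NaAlSiO₄) = 142.053 g/mol, so wt% Si = 28.085/142.053 × 100 = 19.77%.
29.62 − 19.77 = 9.85 pp.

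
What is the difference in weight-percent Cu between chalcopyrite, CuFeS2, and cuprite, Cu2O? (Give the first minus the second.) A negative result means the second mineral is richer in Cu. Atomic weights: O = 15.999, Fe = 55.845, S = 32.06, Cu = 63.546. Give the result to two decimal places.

M(CuFeS2) = 183.511 g/mol, so wt% Cu = 63.546/183.511 × 100 = 34.63%.
M(Cu2O) = 143.091 g/mol, so wt% Cu = 127.092/143.091 × 100 = 88.82%.
34.63 − 88.82 = -54.19 pp.

-54.19 percentage points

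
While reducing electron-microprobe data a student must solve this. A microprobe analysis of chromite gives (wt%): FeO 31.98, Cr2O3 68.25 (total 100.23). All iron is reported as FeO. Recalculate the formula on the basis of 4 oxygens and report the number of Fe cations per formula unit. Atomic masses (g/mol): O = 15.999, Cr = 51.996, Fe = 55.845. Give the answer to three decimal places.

0.993 Fe apfu

31.98 wt% FeO ÷ 71.844 g/mol = 0.44513 mol, giving 0.44513 Fe and 0.44513 O.
68.25 wt% Cr2O3 ÷ 151.989 g/mol = 0.44905 mol, giving 0.89810 Cr and 1.34715 O.
Oxygen sums to 1.79228; scaling by 4/1.79228 = 2.23179 puts the formula on 4 O.
Fe: 0.44513 × 2.23179 = 0.993 atoms per formula unit.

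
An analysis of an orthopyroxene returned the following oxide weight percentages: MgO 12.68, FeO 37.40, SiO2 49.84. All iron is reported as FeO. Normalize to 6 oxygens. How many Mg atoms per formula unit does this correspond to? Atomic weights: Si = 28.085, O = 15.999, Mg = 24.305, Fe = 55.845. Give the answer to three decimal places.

12.68 wt% MgO ÷ 40.304 g/mol = 0.31461 mol, giving 0.31461 Mg and 0.31461 O.
37.40 wt% FeO ÷ 71.844 g/mol = 0.52057 mol, giving 0.52057 Fe and 0.52057 O.
49.84 wt% SiO2 ÷ 60.083 g/mol = 0.82952 mol, giving 0.82952 Si and 1.65904 O.
Oxygen sums to 2.49422; scaling by 6/2.49422 = 2.40556 puts the formula on 6 O.
Mg: 0.31461 × 2.40556 = 0.757 atoms per formula unit.

0.757 Mg apfu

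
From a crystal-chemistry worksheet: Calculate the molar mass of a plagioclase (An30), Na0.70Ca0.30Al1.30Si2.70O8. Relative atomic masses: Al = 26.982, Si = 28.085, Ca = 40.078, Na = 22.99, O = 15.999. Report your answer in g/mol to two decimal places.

267.01 g/mol

Na: 0.70 × 22.99 = 16.0930
Ca: 0.30 × 40.078 = 12.0234
Al: 1.30 × 26.982 = 35.0766
Si: 2.70 × 28.085 = 75.8295
O: 8 × 15.999 = 127.9920
Summing the contributions gives the formula mass.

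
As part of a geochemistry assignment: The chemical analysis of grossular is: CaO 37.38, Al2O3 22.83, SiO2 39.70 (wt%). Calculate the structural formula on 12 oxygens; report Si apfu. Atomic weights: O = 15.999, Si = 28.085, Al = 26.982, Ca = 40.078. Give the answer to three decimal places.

CaO: 37.38/56.077 = 0.66658 mol → 0.66658 mol Ca, 0.66658 mol O.
Al2O3: 22.83/101.961 = 0.22391 mol → 0.44782 mol Al, 0.67173 mol O.
SiO2: 39.70/60.083 = 0.66075 mol → 0.66075 mol Si, 1.32150 mol O.
Total oxygen = 2.65981 mol. Normalization factor = 12/2.65981 = 4.51160.
Si per 12 O = 0.66075 × 4.51160 = 2.981.

2.981 Si apfu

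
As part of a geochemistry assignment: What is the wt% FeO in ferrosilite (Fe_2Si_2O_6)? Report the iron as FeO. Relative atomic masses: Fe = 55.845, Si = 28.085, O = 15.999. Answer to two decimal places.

54.46 wt%

Formula mass = 263.854 g/mol.
2 Fe → 2.0000 mol FeO per formula unit; M(FeO) = 71.844, so FeO mass = 143.688 g.
143.688/263.854 × 100 = 54.46 wt%.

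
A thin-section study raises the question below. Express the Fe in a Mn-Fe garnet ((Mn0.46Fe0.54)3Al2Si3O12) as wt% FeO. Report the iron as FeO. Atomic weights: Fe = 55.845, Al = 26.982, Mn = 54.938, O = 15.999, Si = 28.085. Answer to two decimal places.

23.44 wt%

Formula mass = 496.490 g/mol.
1.62 Fe → 1.6200 mol FeO per formula unit; M(FeO) = 71.844, so FeO mass = 116.387 g.
116.387/496.490 × 100 = 23.44 wt%.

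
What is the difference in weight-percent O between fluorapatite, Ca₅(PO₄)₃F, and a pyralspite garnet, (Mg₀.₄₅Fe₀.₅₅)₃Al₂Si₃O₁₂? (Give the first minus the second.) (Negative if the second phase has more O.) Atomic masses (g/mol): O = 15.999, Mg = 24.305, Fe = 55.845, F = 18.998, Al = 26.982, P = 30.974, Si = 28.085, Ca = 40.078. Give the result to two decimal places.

-4.11 percentage points

First mineral: 191.988 g O in 504.298 g formula = 38.07 wt% O.
Second mineral: 191.988 g O in 455.163 g formula = 42.18 wt% O.
38.07% − 42.18% gives a difference of -4.11 percentage points.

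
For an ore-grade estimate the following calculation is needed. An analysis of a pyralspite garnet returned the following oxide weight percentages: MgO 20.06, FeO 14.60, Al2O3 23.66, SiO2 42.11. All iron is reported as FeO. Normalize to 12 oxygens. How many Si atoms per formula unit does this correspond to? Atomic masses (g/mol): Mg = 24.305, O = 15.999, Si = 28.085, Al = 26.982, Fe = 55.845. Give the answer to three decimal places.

20.06 wt% MgO ÷ 40.304 g/mol = 0.49772 mol, giving 0.49772 Mg and 0.49772 O.
14.60 wt% FeO ÷ 71.844 g/mol = 0.20322 mol, giving 0.20322 Fe and 0.20322 O.
23.66 wt% Al2O3 ÷ 101.961 g/mol = 0.23205 mol, giving 0.46410 Al and 0.69615 O.
42.11 wt% SiO2 ÷ 60.083 g/mol = 0.70086 mol, giving 0.70086 Si and 1.40172 O.
Oxygen sums to 2.79881; scaling by 12/2.79881 = 4.28754 puts the formula on 12 O.
Si: 0.70086 × 4.28754 = 3.005 atoms per formula unit.

3.005 Si apfu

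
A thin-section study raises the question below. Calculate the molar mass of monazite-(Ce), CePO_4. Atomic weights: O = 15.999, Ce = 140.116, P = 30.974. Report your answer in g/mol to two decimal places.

Ce: 1 × 140.116 = 140.1160
P: 1 × 30.974 = 30.9740
O: 4 × 15.999 = 63.9960
Summing the contributions gives the formula mass.

235.09 g/mol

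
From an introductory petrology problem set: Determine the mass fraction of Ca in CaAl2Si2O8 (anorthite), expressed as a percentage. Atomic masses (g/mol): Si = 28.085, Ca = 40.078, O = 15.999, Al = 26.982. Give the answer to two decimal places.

14.41 mass %

Molar mass of CaAl2Si2O8: 1*40.078 + 2*26.982 + 2*28.085 + 8*15.999 = 278.204 g/mol.
Mass of Ca per formula unit: 1 × 40.078 = 40.078 g.
Weight fraction Ca = 40.078 / 278.204 = 0.1441.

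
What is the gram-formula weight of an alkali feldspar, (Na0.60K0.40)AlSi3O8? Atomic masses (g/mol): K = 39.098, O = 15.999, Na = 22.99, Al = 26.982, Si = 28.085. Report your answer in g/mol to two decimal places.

268.66 g/mol

Na: 0.60 × 22.99 = 13.7940
K: 0.40 × 39.098 = 15.6392
Al: 1 × 26.982 = 26.9820
Si: 3 × 28.085 = 84.2550
O: 8 × 15.999 = 127.9920
Summing the contributions gives the formula mass.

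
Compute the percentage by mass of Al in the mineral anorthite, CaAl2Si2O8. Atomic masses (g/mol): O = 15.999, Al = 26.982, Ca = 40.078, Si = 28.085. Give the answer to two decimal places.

19.40 wt%

M(CaAl2Si2O8) = 278.204 g/mol.
Al contributes 2 × 26.982 = 53.964 g per mole.
53.964/278.204 = 0.1940 → 19.40%.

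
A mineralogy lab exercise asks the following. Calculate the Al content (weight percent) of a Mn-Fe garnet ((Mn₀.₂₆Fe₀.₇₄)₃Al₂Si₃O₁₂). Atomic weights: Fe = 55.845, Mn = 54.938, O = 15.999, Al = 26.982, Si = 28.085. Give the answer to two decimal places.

M((Mn₀.₂₆Fe₀.₇₄)₃Al₂Si₃O₁₂) = 497.035 g/mol.
Al contributes 2 × 26.982 = 53.964 g per mole.
53.964/497.035 = 0.1086 → 10.86%.

10.86 weight percent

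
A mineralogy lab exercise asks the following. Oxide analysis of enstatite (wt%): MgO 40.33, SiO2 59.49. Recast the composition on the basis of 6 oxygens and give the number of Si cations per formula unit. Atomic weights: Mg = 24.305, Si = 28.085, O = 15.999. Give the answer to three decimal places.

1.993 Si apfu

MgO: 40.33/40.304 = 1.00065 mol → 1.00065 mol Mg, 1.00065 mol O.
SiO2: 59.49/60.083 = 0.99013 mol → 0.99013 mol Si, 1.98026 mol O.
Total oxygen = 2.98091 mol. Normalization factor = 6/2.98091 = 2.01281.
Si per 6 O = 0.99013 × 2.01281 = 1.993.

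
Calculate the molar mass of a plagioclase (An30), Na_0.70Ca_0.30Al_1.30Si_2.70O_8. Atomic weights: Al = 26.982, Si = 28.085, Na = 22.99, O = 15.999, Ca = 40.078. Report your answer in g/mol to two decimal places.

267.01 g/mol

The formula mass is the sum 0.70·22.99 + 0.30·40.078 + 1.30·26.982 + 2.70·28.085 + 8·15.999.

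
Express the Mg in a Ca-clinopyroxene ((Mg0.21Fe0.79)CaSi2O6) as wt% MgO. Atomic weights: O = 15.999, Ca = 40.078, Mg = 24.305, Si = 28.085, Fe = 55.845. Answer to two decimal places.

3.51 wt%

Formula mass = 241.464 g/mol.
0.21 Mg → 0.2100 mol MgO per formula unit; M(MgO) = 40.304, so MgO mass = 8.464 g.
8.464/241.464 × 100 = 3.51 wt%.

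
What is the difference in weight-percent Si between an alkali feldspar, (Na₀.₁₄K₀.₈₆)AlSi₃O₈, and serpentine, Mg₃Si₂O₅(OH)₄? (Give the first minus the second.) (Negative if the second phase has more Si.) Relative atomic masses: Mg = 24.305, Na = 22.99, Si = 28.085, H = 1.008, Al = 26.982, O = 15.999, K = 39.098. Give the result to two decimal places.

M((Na₀.₁₄K₀.₈₆)AlSi₃O₈) = 276.072 g/mol, so wt% Si = 84.255/276.072 × 100 = 30.52%.
M(Mg₃Si₂O₅(OH)₄) = 277.108 g/mol, so wt% Si = 56.170/277.108 × 100 = 20.27%.
30.52 − 20.27 = 10.25 pp.

10.25 percentage points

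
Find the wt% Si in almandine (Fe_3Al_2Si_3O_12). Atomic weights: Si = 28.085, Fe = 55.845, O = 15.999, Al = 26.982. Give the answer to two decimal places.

16.93 mass %

Molar mass of Fe_3Al_2Si_3O_12: 3×55.845 + 2×26.982 + 3×28.085 + 12×15.999 = 497.742 g/mol.
Mass of Si per formula unit: 3 × 28.085 = 84.255 g.
Weight fraction Si = 84.255 / 497.742 = 0.1693.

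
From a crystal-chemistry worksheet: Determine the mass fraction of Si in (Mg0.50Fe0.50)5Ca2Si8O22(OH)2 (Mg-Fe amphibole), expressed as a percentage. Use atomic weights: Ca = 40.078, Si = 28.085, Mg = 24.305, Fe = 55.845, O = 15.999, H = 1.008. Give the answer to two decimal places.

M((Mg0.50Fe0.50)5Ca2Si8O22(OH)2) = 891.203 g/mol.
Si contributes 8 × 28.085 = 224.680 g per mole.
224.680/891.203 = 0.2521 → 25.21%.

25.21 wt%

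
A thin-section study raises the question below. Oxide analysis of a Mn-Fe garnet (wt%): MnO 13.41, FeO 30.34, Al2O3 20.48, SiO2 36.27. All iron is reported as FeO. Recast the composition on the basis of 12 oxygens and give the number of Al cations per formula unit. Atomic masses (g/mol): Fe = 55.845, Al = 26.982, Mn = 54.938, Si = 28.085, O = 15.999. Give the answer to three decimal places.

MnO (M=70.937): mol = 0.18904; Mn = 0.18904, O = 0.18904.
FeO (M=71.844): mol = 0.42230; Fe = 0.42230, O = 0.42230.
Al2O3 (M=101.961): mol = 0.20086; Al = 0.40172, O = 0.60258.
SiO2 (M=60.083): mol = 0.60366; Si = 0.60366, O = 1.20732.
ΣO = 2.42124; factor = 12/ΣO = 4.95614.
Al apfu = 0.40172 × 4.95614 = 1.991.

1.991 Al apfu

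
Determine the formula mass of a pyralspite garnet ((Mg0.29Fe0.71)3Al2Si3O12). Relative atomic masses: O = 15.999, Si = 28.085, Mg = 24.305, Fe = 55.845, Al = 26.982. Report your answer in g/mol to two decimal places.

The formula mass is the sum 0.87×24.305 + 2.13×55.845 + 2×26.982 + 3×28.085 + 12×15.999.

470.30 g/mol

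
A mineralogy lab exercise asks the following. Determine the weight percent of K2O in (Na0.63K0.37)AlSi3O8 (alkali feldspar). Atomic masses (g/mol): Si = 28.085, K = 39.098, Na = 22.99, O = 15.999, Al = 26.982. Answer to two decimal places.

Formula mass = 268.179 g/mol.
0.37 K → 0.1850 mol K2O per formula unit; M(K2O) = 94.195, so K2O mass = 17.426 g.
17.426/268.179 × 100 = 6.50 wt%.

6.50 wt%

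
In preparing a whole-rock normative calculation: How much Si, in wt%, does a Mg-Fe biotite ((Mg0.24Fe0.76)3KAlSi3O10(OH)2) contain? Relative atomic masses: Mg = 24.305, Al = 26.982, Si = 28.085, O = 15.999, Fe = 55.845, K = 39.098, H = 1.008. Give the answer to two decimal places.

M((Mg0.24Fe0.76)3KAlSi3O10(OH)2) = 489.165 g/mol.
Si contributes 3 × 28.085 = 84.255 g per mole.
84.255/489.165 = 0.1722 → 17.22%.

17.22 wt%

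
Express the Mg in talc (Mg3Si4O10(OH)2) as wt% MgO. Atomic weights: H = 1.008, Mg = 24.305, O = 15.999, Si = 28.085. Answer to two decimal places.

M(Mg3Si4O10(OH)2) = 379.259 g/mol; M(MgO) = 40.304 g/mol.
Moles MgO per formula unit = 3 Mg ÷ 1 = 3.0000.
MgO fraction = (3.0000 × 40.304) / 379.259 = 120.912/379.259 = 0.3188.

31.88 wt%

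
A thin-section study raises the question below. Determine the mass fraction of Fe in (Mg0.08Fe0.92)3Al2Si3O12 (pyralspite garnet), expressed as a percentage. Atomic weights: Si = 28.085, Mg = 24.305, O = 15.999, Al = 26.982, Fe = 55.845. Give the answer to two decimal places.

Molar mass of (Mg0.08Fe0.92)3Al2Si3O12: 0.24×24.305 + 2.76×55.845 + 2×26.982 + 3×28.085 + 12×15.999 = 490.172 g/mol.
Mass of Fe per formula unit: 2.76 × 55.845 = 154.132 g.
Weight fraction Fe = 154.132 / 490.172 = 0.3144.

31.44 wt%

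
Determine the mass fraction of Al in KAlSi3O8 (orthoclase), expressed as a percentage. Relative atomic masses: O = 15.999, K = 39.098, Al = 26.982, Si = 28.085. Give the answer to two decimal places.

9.69 weight percent

Formula mass = 1×39.098 + 1×26.982 + 3×28.085 + 8×15.999 = 278.327 g/mol, of which 26.982 g is Al.
So Al makes up 26.982/278.327 = 0.0969 of the mass, i.e. 9.69%.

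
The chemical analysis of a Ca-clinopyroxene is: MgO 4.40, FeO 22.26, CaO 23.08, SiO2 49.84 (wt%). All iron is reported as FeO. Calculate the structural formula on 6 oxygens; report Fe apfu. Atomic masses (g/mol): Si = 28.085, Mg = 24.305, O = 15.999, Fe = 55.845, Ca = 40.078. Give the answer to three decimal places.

0.747 Fe apfu

MgO: 4.40/40.304 = 0.10917 mol → 0.10917 mol Mg, 0.10917 mol O.
FeO: 22.26/71.844 = 0.30984 mol → 0.30984 mol Fe, 0.30984 mol O.
CaO: 23.08/56.077 = 0.41158 mol → 0.41158 mol Ca, 0.41158 mol O.
SiO2: 49.84/60.083 = 0.82952 mol → 0.82952 mol Si, 1.65904 mol O.
Total oxygen = 2.48963 mol. Normalization factor = 6/2.48963 = 2.41000.
Fe per 6 O = 0.30984 × 2.41000 = 0.747.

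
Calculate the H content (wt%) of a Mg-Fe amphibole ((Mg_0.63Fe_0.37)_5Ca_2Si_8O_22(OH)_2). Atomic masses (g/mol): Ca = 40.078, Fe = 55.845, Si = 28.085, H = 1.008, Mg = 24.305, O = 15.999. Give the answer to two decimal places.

Molar mass of (Mg_0.63Fe_0.37)_5Ca_2Si_8O_22(OH)_2: 3.15·24.305 + 1.85·55.845 + 2·40.078 + 8·28.085 + 24·15.999 + 2·1.008 = 870.702 g/mol.
Mass of H per formula unit: 2 × 1.008 = 2.016 g.
Weight fraction H = 2.016 / 870.702 = 0.0023.

0.23 wt%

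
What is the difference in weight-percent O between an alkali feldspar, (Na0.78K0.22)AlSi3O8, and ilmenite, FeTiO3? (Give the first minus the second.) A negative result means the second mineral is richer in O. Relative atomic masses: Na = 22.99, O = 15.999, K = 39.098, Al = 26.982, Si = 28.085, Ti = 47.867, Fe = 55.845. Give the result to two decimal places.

M((Na0.78K0.22)AlSi3O8) = 265.763 g/mol, so wt% O = 127.992/265.763 × 100 = 48.16%.
M(FeTiO3) = 151.709 g/mol, so wt% O = 47.997/151.709 × 100 = 31.64%.
48.16 − 31.64 = 16.52 pp.

16.52 percentage points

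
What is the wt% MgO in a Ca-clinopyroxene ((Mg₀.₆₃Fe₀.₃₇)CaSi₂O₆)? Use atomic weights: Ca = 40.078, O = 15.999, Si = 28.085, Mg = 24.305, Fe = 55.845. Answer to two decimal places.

M((Mg₀.₆₃Fe₀.₃₇)CaSi₂O₆) = 228.217 g/mol; M(MgO) = 40.304 g/mol.
Moles MgO per formula unit = 0.63 Mg ÷ 1 = 0.6300.
MgO fraction = (0.6300 × 40.304) / 228.217 = 25.392/228.217 = 0.1113.

11.13 wt%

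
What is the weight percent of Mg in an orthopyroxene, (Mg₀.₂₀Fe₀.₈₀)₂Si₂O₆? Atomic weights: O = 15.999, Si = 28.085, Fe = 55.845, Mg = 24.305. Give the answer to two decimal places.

Formula mass = 0.40*24.305 + 1.60*55.845 + 2*28.085 + 6*15.999 = 251.238 g/mol, of which 9.722 g is Mg.
So Mg makes up 9.722/251.238 = 0.0387 of the mass, i.e. 3.87%.

3.87 weight percent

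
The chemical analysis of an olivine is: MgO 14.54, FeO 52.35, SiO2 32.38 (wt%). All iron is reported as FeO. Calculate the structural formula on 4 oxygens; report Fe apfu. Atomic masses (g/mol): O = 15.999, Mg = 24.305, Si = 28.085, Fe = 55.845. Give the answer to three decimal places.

1.345 Fe apfu

14.54 wt% MgO ÷ 40.304 g/mol = 0.36076 mol, giving 0.36076 Mg and 0.36076 O.
52.35 wt% FeO ÷ 71.844 g/mol = 0.72866 mol, giving 0.72866 Fe and 0.72866 O.
32.38 wt% SiO2 ÷ 60.083 g/mol = 0.53892 mol, giving 0.53892 Si and 1.07784 O.
Oxygen sums to 2.16726; scaling by 4/2.16726 = 1.84565 puts the formula on 4 O.
Fe: 0.72866 × 1.84565 = 1.345 atoms per formula unit.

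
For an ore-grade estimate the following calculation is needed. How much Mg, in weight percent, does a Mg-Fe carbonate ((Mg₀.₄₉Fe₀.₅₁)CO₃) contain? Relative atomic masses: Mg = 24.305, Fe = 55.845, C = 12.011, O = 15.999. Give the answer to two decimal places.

11.86 weight percent

Molar mass of (Mg₀.₄₉Fe₀.₅₁)CO₃: 0.49×24.305 + 0.51×55.845 + 1×12.011 + 3×15.999 = 100.398 g/mol.
Mass of Mg per formula unit: 0.49 × 24.305 = 11.909 g.
Weight fraction Mg = 11.909 / 100.398 = 0.1186.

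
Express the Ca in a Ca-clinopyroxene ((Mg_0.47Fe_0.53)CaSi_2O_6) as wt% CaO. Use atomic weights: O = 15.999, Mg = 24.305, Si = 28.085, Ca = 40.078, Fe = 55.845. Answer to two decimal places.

24.04 wt%

Formula mass = 233.263 g/mol.
1 Ca → 1.0000 mol CaO per formula unit; M(CaO) = 56.077, so CaO mass = 56.077 g.
56.077/233.263 × 100 = 24.04 wt%.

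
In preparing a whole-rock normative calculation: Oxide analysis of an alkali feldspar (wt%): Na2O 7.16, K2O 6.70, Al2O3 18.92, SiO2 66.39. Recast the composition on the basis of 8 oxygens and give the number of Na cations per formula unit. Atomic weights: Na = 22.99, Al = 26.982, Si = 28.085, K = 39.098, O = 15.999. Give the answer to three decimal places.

Na2O (M=61.979): mol = 0.11552; Na = 0.23104, O = 0.11552.
K2O (M=94.195): mol = 0.07113; K = 0.14226, O = 0.07113.
Al2O3 (M=101.961): mol = 0.18556; Al = 0.37112, O = 0.55668.
SiO2 (M=60.083): mol = 1.10497; Si = 1.10497, O = 2.20994.
ΣO = 2.95327; factor = 8/ΣO = 2.70886.
Na apfu = 0.23104 × 2.70886 = 0.626.

0.626 Na apfu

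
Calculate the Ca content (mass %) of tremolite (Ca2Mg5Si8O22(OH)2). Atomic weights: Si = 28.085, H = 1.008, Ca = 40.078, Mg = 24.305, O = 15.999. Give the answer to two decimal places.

9.87 mass %

Formula mass = 2×40.078 + 5×24.305 + 8×28.085 + 24×15.999 + 2×1.008 = 812.353 g/mol, of which 80.156 g is Ca.
So Ca makes up 80.156/812.353 = 0.0987 of the mass, i.e. 9.87%.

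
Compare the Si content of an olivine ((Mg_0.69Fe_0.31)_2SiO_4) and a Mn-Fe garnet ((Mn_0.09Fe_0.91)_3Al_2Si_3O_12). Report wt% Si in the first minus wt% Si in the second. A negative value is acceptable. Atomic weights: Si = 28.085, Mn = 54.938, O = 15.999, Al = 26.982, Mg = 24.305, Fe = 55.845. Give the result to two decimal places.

M((Mg_0.69Fe_0.31)_2SiO_4) = 160.246 g/mol, so wt% Si = 28.085/160.246 × 100 = 17.53%.
M((Mn_0.09Fe_0.91)_3Al_2Si_3O_12) = 497.497 g/mol, so wt% Si = 84.255/497.497 × 100 = 16.94%.
17.53 − 16.94 = 0.59 pp.

0.59 percentage points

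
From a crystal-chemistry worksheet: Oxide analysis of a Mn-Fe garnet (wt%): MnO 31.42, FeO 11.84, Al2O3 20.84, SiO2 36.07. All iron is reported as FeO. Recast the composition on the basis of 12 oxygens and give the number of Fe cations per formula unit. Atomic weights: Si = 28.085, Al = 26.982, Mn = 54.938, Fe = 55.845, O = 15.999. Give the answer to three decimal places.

MnO (M=70.937): mol = 0.44293; Mn = 0.44293, O = 0.44293.
FeO (M=71.844): mol = 0.16480; Fe = 0.16480, O = 0.16480.
Al2O3 (M=101.961): mol = 0.20439; Al = 0.40878, O = 0.61317.
SiO2 (M=60.083): mol = 0.60034; Si = 0.60034, O = 1.20068.
ΣO = 2.42158; factor = 12/ΣO = 4.95544.
Fe apfu = 0.16480 × 4.95544 = 0.817.

0.817 Fe apfu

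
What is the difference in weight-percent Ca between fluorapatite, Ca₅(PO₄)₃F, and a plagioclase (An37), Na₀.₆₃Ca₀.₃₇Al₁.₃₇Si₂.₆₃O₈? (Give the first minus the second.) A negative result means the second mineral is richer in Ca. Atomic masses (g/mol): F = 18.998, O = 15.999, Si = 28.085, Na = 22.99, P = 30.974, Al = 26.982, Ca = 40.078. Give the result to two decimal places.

M(Ca₅(PO₄)₃F) = 504.298 g/mol, so wt% Ca = 200.390/504.298 × 100 = 39.74%.
M(Na₀.₆₃Ca₀.₃₇Al₁.₃₇Si₂.₆₃O₈) = 268.133 g/mol, so wt% Ca = 14.829/268.133 × 100 = 5.53%.
39.74 − 5.53 = 34.21 pp.

34.21 percentage points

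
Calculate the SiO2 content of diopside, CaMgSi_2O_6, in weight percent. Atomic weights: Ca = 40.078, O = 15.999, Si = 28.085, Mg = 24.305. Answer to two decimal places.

M(CaMgSi_2O_6) = 216.547 g/mol; M(SiO2) = 60.083 g/mol.
Moles SiO2 per formula unit = 2 Si ÷ 1 = 2.0000.
SiO2 fraction = (2.0000 × 60.083) / 216.547 = 120.166/216.547 = 0.5549.

55.49 wt%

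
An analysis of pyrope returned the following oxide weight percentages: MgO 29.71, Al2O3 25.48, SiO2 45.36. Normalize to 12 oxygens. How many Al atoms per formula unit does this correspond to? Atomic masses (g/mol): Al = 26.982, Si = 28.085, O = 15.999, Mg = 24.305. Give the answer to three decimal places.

2.001 Al apfu

MgO: 29.71/40.304 = 0.73715 mol → 0.73715 mol Mg, 0.73715 mol O.
Al2O3: 25.48/101.961 = 0.24990 mol → 0.49980 mol Al, 0.74970 mol O.
SiO2: 45.36/60.083 = 0.75496 mol → 0.75496 mol Si, 1.50992 mol O.
Total oxygen = 2.99677 mol. Normalization factor = 12/2.99677 = 4.00431.
Al per 12 O = 0.49980 × 4.00431 = 2.001.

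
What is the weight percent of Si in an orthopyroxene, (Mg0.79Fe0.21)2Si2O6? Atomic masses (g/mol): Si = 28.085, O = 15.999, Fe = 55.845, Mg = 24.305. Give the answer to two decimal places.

Molar mass of (Mg0.79Fe0.21)2Si2O6: 1.58*24.305 + 0.42*55.845 + 2*28.085 + 6*15.999 = 214.021 g/mol.
Mass of Si per formula unit: 2 × 28.085 = 56.170 g.
Weight fraction Si = 56.170 / 214.021 = 0.2625.

26.25 weight percent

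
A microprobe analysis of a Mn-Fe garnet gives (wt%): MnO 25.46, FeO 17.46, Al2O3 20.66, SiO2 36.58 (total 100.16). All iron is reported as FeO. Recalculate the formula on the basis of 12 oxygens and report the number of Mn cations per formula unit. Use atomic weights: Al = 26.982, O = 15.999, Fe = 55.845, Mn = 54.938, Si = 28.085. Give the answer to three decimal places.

MnO (M=70.937): mol = 0.35891; Mn = 0.35891, O = 0.35891.
FeO (M=71.844): mol = 0.24303; Fe = 0.24303, O = 0.24303.
Al2O3 (M=101.961): mol = 0.20263; Al = 0.40526, O = 0.60789.
SiO2 (M=60.083): mol = 0.60882; Si = 0.60882, O = 1.21764.
ΣO = 2.42747; factor = 12/ΣO = 4.94342.
Mn apfu = 0.35891 × 4.94342 = 1.774.

1.774 Mn apfu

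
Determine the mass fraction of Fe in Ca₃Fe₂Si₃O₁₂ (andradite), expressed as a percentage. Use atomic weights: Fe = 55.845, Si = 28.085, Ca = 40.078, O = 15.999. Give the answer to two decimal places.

Molar mass of Ca₃Fe₂Si₃O₁₂: 3·40.078 + 2·55.845 + 3·28.085 + 12·15.999 = 508.167 g/mol.
Mass of Fe per formula unit: 2 × 55.845 = 111.690 g.
Weight fraction Fe = 111.690 / 508.167 = 0.2198.

21.98 mass %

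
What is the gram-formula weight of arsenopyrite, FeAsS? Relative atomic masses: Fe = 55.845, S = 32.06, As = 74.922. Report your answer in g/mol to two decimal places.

M = 1·55.845 + 1·74.922 + 1·32.06

162.83 g/mol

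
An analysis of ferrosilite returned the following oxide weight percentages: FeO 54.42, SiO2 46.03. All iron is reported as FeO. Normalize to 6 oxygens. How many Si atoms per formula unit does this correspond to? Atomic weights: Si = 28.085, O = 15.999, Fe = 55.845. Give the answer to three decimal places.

2.008 Si apfu

54.42 wt% FeO ÷ 71.844 g/mol = 0.75747 mol, giving 0.75747 Fe and 0.75747 O.
46.03 wt% SiO2 ÷ 60.083 g/mol = 0.76611 mol, giving 0.76611 Si and 1.53222 O.
Oxygen sums to 2.28969; scaling by 6/2.28969 = 2.62044 puts the formula on 6 O.
Si: 0.76611 × 2.62044 = 2.008 atoms per formula unit.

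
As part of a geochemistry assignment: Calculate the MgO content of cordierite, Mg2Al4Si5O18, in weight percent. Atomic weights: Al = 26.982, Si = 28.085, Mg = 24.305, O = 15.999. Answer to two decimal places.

Molar mass of Mg2Al4Si5O18 = 2·24.305 + 4·26.982 + 5·28.085 + 18·15.999 = 584.945 g/mol.
Each formula unit contains 2 Mg, equivalent to 2/1 = 2.0000 mol MgO.
M(MgO) = 1×24.305 + 1×15.999 = 40.304 g/mol.
Mass of MgO per formula unit = 2.0000 × 40.304 = 80.608 g.
MgO wt% = 80.608 / 584.945 × 100 = 13.78%.

13.78 wt%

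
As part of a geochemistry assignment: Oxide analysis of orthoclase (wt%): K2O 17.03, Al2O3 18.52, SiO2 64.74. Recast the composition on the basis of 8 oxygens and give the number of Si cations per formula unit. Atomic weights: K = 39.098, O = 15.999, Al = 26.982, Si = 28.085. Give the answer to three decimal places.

K2O (M=94.195): mol = 0.18080; K = 0.36160, O = 0.18080.
Al2O3 (M=101.961): mol = 0.18164; Al = 0.36328, O = 0.54492.
SiO2 (M=60.083): mol = 1.07751; Si = 1.07751, O = 2.15502.
ΣO = 2.88074; factor = 8/ΣO = 2.77706.
Si apfu = 1.07751 × 2.77706 = 2.992.

2.992 Si apfu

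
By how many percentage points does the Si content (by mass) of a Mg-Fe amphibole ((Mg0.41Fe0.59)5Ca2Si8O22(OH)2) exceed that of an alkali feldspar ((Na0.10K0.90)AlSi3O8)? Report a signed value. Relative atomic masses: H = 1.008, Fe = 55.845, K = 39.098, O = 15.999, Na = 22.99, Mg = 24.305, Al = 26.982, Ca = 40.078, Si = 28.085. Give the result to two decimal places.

-5.63 percentage points

M((Mg0.41Fe0.59)5Ca2Si8O22(OH)2) = 905.396 g/mol, so wt% Si = 224.680/905.396 × 100 = 24.82%.
M((Na0.10K0.90)AlSi3O8) = 276.716 g/mol, so wt% Si = 84.255/276.716 × 100 = 30.45%.
24.82 − 30.45 = -5.63 pp.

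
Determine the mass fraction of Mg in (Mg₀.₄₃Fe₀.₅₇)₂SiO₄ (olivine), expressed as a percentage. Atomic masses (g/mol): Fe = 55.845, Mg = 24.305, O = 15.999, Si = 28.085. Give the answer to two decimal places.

11.83 wt%

Formula mass = 0.86*24.305 + 1.14*55.845 + 1*28.085 + 4*15.999 = 176.647 g/mol, of which 20.902 g is Mg.
So Mg makes up 20.902/176.647 = 0.1183 of the mass, i.e. 11.83%.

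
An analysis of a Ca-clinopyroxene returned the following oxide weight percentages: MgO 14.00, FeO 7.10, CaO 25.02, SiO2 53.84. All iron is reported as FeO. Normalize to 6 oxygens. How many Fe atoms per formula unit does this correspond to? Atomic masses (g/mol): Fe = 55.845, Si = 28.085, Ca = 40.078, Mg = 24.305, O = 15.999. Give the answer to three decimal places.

14.00 wt% MgO ÷ 40.304 g/mol = 0.34736 mol, giving 0.34736 Mg and 0.34736 O.
7.10 wt% FeO ÷ 71.844 g/mol = 0.09883 mol, giving 0.09883 Fe and 0.09883 O.
25.02 wt% CaO ÷ 56.077 g/mol = 0.44617 mol, giving 0.44617 Ca and 0.44617 O.
53.84 wt% SiO2 ÷ 60.083 g/mol = 0.89609 mol, giving 0.89609 Si and 1.79218 O.
Oxygen sums to 2.68454; scaling by 6/2.68454 = 2.23502 puts the formula on 6 O.
Fe: 0.09883 × 2.23502 = 0.221 atoms per formula unit.

0.221 Fe apfu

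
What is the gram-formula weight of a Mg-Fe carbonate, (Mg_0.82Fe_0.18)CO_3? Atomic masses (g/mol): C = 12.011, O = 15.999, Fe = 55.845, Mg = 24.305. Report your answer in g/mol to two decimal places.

The formula mass is the sum 0.82*24.305 + 0.18*55.845 + 1*12.011 + 3*15.999.

89.99 g/mol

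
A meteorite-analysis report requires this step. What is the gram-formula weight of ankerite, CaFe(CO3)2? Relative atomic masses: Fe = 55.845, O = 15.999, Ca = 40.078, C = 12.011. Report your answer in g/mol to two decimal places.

215.94 g/mol

Ca: 1 × 40.078 = 40.0780
Fe: 1 × 55.845 = 55.8450
C: 2 × 12.011 = 24.0220
O: 6 × 15.999 = 95.9940
Summing the contributions gives the formula mass.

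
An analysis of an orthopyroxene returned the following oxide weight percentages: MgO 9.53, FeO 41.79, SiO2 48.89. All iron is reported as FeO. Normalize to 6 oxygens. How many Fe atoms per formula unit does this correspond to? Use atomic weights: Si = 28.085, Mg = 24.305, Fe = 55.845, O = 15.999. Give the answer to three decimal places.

MgO (M=40.304): mol = 0.23645; Mg = 0.23645, O = 0.23645.
FeO (M=71.844): mol = 0.58168; Fe = 0.58168, O = 0.58168.
SiO2 (M=60.083): mol = 0.81371; Si = 0.81371, O = 1.62742.
ΣO = 2.44555; factor = 6/ΣO = 2.45344.
Fe apfu = 0.58168 × 2.45344 = 1.427.

1.427 Fe apfu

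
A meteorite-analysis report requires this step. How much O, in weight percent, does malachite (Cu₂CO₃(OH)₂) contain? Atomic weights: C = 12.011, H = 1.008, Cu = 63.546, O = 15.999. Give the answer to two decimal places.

M(Cu₂CO₃(OH)₂) = 221.114 g/mol.
O contributes 5 × 15.999 = 79.995 g per mole.
79.995/221.114 = 0.3618 → 36.18%.

36.18 weight percent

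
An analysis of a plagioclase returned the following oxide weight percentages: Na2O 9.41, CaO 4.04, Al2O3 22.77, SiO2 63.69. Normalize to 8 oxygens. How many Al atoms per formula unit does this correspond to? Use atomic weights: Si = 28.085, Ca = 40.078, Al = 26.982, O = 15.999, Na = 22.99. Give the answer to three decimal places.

Na2O: 9.41/61.979 = 0.15183 mol → 0.30366 mol Na, 0.15183 mol O.
CaO: 4.04/56.077 = 0.07204 mol → 0.07204 mol Ca, 0.07204 mol O.
Al2O3: 22.77/101.961 = 0.22332 mol → 0.44664 mol Al, 0.66996 mol O.
SiO2: 63.69/60.083 = 1.06003 mol → 1.06003 mol Si, 2.12006 mol O.
Total oxygen = 3.01389 mol. Normalization factor = 8/3.01389 = 2.65438.
Al per 8 O = 0.44664 × 2.65438 = 1.186.

1.186 Al apfu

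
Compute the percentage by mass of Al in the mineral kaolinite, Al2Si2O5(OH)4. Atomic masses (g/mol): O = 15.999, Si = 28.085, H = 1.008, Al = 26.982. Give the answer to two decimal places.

Formula mass = 2*26.982 + 2*28.085 + 9*15.999 + 4*1.008 = 258.157 g/mol, of which 53.964 g is Al.
So Al makes up 53.964/258.157 = 0.2090 of the mass, i.e. 20.90%.

20.90 weight percent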